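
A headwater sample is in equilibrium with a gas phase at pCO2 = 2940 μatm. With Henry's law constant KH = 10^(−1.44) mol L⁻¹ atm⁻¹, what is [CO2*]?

[CO2*] = 107 μmol/L

KH = 10^(−1.44) = 3.631×10^-2 mol L⁻¹ atm⁻¹
[CO2*] = KH · pCO2 = 3.631×10^-2 × 2940×10^-6 atm = 1.07×10^-4 mol/L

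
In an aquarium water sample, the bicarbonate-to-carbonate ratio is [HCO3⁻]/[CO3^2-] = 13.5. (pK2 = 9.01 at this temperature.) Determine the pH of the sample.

From K2 = [H⁺][CO3^2-]/[HCO3⁻]:  pH = pK2 − log₁₀([HCO3⁻]/[CO3^2-])
log₁₀(13.5) = +1.130
pH = 9.01 − (+1.130) = 7.88

pH = 7.88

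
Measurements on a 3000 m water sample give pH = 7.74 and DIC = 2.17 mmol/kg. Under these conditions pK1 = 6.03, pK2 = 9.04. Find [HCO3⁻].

[HCO3⁻] = 2.03 mmol/kg

α₁ = 1 / (1 + [H⁺]/K1 + K2/[H⁺]) = 1 / (1 + 10^-1.71 + 10^-1.30)
   = 1 / (1 + 0.019498 + 0.050119) = 1/1.0696 = 0.9349
[HCO3⁻] = α₁ × DIC = 0.9349 × 2.17 = 2.03 mmol/kg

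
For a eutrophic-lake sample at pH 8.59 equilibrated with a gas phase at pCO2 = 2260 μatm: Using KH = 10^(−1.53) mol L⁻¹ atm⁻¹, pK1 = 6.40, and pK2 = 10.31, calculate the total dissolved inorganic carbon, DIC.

DIC = 10.6 mmol/L

[CO2*] = KH · pCO2 = 10^(−1.53) × 2260×10^-6 = 6.670×10^-5 mol/L
α₀ = 1/(1 + K1/[H⁺] + K1K2/[H⁺]²) = 1/(1 + 10^+2.19 + 10^+0.47) = 0.006296
DIC = [CO2*]/α₀ = 6.670×10^-5 / 0.006296 = 10.6 mmol/L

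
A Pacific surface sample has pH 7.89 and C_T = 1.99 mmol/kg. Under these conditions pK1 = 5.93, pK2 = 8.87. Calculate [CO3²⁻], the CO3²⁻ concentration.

[CO3²⁻] = 0.187 mmol/kg

α₂ = 1 / (1 + [H⁺]/K2 + [H⁺]²/(K1K2)) = 1 / (1 + 10^+0.98 + 10^-0.98)
   = 1 / (1 + 9.5499 + 0.10471) = 1/10.655 = 0.09386
[CO3²⁻] = α₂ × DIC = 0.09386 × 1.99 = 0.187 mmol/kg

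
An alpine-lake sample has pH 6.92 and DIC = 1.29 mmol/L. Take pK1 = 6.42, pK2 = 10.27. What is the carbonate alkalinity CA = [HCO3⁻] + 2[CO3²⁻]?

CA = [HCO3⁻] + 2[CO3²⁻] = (α₁ + 2α₂)·DIC
At pH 6.92: [H⁺]/K1 = 10^-0.50 = 0.31623, K2/[H⁺] = 10^-3.35 = 0.00044668
α₁ = 1/(1 + 0.31623 + 0.00044668) = 1/1.3167 = 0.7595; α₂ = α₁·K2/[H⁺] = 0.0003393
α₁ + 2α₂ = 0.7602
CA = 0.7602 × 1.29 = 0.981 mmol/L

CA = 0.981 mmol/L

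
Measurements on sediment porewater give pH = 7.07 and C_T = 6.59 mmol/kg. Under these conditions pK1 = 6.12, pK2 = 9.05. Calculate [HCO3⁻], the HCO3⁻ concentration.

[HCO3⁻] = 5.87 mmol/kg

α₁ = 1 / (1 + [H⁺]/K1 + K2/[H⁺]) = 1 / (1 + 10^-0.95 + 10^-1.98)
   = 1 / (1 + 0.11220 + 0.010471) = 1/1.1227 = 0.8907
[HCO3⁻] = α₁ × DIC = 0.8907 × 6.59 = 5.87 mmol/kg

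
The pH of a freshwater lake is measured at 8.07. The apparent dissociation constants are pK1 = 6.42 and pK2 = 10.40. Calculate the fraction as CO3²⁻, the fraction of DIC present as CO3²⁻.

α₂ = 1 / (1 + [H⁺]/K2 + [H⁺]²/(K1K2)) = 1 / (1 + 10^+2.33 + 10^+0.68)
   = 1 / (1 + 213.80 + 4.7863) = 1/219.58 = 0.004554

α₂ = 0.00455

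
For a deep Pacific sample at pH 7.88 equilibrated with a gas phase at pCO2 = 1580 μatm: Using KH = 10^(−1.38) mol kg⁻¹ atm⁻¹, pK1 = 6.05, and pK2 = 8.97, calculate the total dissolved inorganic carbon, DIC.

DIC = 4.88 mmol/kg

[CO2*] = KH · pCO2 = 10^(−1.38) × 1580×10^-6 = 6.587×10^-5 mol/kg
α₀ = 1/(1 + K1/[H⁺] + K1K2/[H⁺]²) = 1/(1 + 10^+1.83 + 10^+0.74) = 0.01349
DIC = [CO2*]/α₀ = 6.587×10^-5 / 0.01349 = 4.88 mmol/kg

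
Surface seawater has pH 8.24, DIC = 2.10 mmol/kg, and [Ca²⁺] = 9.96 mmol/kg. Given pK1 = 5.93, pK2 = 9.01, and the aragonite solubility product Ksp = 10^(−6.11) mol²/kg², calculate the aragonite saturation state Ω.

Ω = 3.90

α₂ = 1 / (1 + [H⁺]/K2 + [H⁺]²/(K1K2)) = 1 / (1 + 10^+0.77 + 10^-1.54)
   = 1 / (1 + 5.8884 + 0.028840) = 1/6.9173 = 0.1446
[CO3²⁻] = α₂ × DIC = 0.1446 × 2.10 = 0.3036 mmol/kg
Ksp = 10^(−6.11) = 7.762×10^-7
Ω = [Ca²⁺][CO3²⁻]/Ksp = (9.96×10^-3)(3.036×10^-4) / 7.762×10^-7 = 3.90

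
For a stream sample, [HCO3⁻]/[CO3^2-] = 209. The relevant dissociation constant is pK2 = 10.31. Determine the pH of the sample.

From K2 = [H⁺][CO3^2-]/[HCO3⁻]:  pH = pK2 − log₁₀([HCO3⁻]/[CO3^2-])
log₁₀(209) = +2.320
pH = 10.31 − (+2.320) = 7.99

pH = 7.99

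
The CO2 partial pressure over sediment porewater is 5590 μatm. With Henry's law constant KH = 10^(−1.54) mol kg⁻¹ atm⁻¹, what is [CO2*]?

[CO2*] = 161 μmol/kg

KH = 10^(−1.54) = 2.884×10^-2 mol kg⁻¹ atm⁻¹
[CO2*] = KH · pCO2 = 2.884×10^-2 × 5590×10^-6 atm = 1.61×10^-4 mol/kg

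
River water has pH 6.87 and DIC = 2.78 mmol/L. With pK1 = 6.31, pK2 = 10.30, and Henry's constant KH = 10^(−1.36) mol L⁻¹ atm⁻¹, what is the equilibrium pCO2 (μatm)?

pCO2 = 1.37×10^4 μatm

α₀ = 1 / (1 + K1/[H⁺] + K1K2/[H⁺]²) = 1 / (1 + 10^+0.56 + 10^-2.87)
   = 1 / (1 + 3.6308 + 0.0013490) = 1/4.6321 = 0.2159
[CO2*] = α₀ × DIC = 0.2159 × 2.78 = 0.6002 mmol/L
pCO2 = [CO2*]/KH = 6.002×10^-4 / 4.365×10^-2 = 1.37×10^4 μatm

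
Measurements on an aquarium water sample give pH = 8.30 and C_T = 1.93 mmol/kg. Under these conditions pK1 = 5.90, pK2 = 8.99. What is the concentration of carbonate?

[CO3²⁻] = 0.326 mmol/kg

α₂ = 1 / (1 + [H⁺]/K2 + [H⁺]²/(K1K2)) = 1 / (1 + 10^+0.69 + 10^-1.71)
   = 1 / (1 + 4.8978 + 0.019498) = 1/5.9173 = 0.1690
[CO3²⁻] = α₂ × DIC = 0.1690 × 1.93 = 0.326 mmol/kg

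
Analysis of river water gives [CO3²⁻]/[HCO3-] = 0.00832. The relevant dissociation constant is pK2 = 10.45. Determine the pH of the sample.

pH = 8.37

From K2 = [H⁺][CO3²⁻]/[HCO3-]:  pH = pK2 + log₁₀([CO3²⁻]/[HCO3-])
log₁₀(0.00832) = -2.080
pH = 10.45 + (-2.080) = 8.37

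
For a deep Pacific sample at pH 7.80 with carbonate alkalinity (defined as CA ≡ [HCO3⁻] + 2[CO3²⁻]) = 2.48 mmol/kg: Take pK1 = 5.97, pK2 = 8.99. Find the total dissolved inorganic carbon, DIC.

CA = [HCO3⁻] + 2[CO3²⁻] = (α₁ + 2α₂)·DIC
At pH 7.80: [H⁺]/K1 = 10^-1.83 = 0.014791, K2/[H⁺] = 10^-1.19 = 0.064565
α₁ = 1/(1 + 0.014791 + 0.064565) = 1/1.0794 = 0.9265; α₂ = α₁·K2/[H⁺] = 0.05982
α₁ + 2α₂ = 1.0461
DIC = CA / (α₁ + 2α₂) = 2.48 / 1.0461 = 2.37 mmol/kg

DIC = 2.37 mmol/kg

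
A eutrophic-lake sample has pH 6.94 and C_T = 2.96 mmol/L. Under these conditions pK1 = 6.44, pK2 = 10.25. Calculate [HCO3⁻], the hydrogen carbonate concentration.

[HCO3⁻] = 2.25 mmol/L

α₁ = 1 / (1 + [H⁺]/K1 + K2/[H⁺]) = 1 / (1 + 10^-0.50 + 10^-3.31)
   = 1 / (1 + 0.31623 + 0.00048978) = 1/1.3167 = 0.7595
[HCO3⁻] = α₁ × DIC = 0.7595 × 2.96 = 2.25 mmol/L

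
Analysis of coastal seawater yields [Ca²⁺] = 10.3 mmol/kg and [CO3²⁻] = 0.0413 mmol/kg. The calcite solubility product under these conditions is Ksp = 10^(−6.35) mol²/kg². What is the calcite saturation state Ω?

Ksp = 10^(−6.35) = 4.467×10^-7
Ω = [Ca²⁺][CO3²⁻]/Ksp = (10.3×10^-3)(0.0413×10^-3) / 4.467×10^-7 = 0.952

Ω = 0.952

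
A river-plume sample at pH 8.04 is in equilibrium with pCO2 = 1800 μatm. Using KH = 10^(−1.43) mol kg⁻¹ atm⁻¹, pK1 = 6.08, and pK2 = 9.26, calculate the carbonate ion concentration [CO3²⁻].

[CO3²⁻] = 0.368 mmol/kg

[CO2*] = KH · pCO2 = 10^(−1.43) × 1800×10^-6 = 6.688×10^-5 mol/kg
α₀ = 1/(1 + K1/[H⁺] + K1K2/[H⁺]²) = 1/(1 + 10^+1.96 + 10^+0.74) = 0.01024
DIC = [CO2*]/α₀ = 6.688×10^-5 / 0.01024 = 6.534 mmol/kg
[CO3²⁻] = α₂·DIC; α₂ = 0.05625, so [CO3²⁻] = 0.05625 × 6.534 = 0.368 mmol/kg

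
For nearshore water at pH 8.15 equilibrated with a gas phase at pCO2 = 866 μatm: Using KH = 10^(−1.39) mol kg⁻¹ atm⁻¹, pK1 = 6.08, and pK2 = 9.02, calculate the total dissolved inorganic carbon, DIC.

[CO2*] = KH · pCO2 = 10^(−1.39) × 866×10^-6 = 3.528×10^-5 mol/kg
α₀ = 1/(1 + K1/[H⁺] + K1K2/[H⁺]²) = 1/(1 + 10^+2.07 + 10^+1.20) = 0.007444
DIC = [CO2*]/α₀ = 3.528×10^-5 / 0.007444 = 4.74 mmol/kg

DIC = 4.74 mmol/kg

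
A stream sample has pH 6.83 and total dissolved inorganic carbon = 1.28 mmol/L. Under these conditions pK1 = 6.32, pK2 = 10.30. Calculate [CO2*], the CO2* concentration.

[CO2*] = 0.302 mmol/L

α₀ = 1 / (1 + K1/[H⁺] + K1K2/[H⁺]²) = 1 / (1 + 10^+0.51 + 10^-2.96)
   = 1 / (1 + 3.2359 + 0.0010965) = 1/4.2370 = 0.2360
[CO2*] = α₀ × DIC = 0.2360 × 1.28 = 0.302 mmol/L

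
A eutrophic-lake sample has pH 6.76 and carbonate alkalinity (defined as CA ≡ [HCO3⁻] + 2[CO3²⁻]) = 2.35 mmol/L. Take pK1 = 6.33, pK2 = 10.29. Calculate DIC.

DIC = 3.22 mmol/L

CA = [HCO3⁻] + 2[CO3²⁻] = (α₁ + 2α₂)·DIC
At pH 6.76: [H⁺]/K1 = 10^-0.43 = 0.37154, K2/[H⁺] = 10^-3.53 = 0.00029512
α₁ = 1/(1 + 0.37154 + 0.00029512) = 1/1.3718 = 0.7290; α₂ = α₁·K2/[H⁺] = 0.0002151
α₁ + 2α₂ = 0.7294
DIC = CA / (α₁ + 2α₂) = 2.35 / 0.7294 = 3.22 mmol/L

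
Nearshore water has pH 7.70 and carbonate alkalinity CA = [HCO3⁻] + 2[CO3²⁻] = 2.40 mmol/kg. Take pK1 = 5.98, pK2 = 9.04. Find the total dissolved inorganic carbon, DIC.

DIC = 2.34 mmol/kg

CA = [HCO3⁻] + 2[CO3²⁻] = (α₁ + 2α₂)·DIC
At pH 7.70: [H⁺]/K1 = 10^-1.72 = 0.019055, K2/[H⁺] = 10^-1.34 = 0.045709
α₁ = 1/(1 + 0.019055 + 0.045709) = 1/1.0648 = 0.9392; α₂ = α₁·K2/[H⁺] = 0.04293
α₁ + 2α₂ = 1.0250
DIC = CA / (α₁ + 2α₂) = 2.40 / 1.0250 = 2.34 mmol/kg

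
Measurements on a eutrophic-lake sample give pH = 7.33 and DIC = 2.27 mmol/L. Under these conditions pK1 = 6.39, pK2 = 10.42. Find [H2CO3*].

[CO2*] = 0.234 mmol/L

α₀ = 1 / (1 + K1/[H⁺] + K1K2/[H⁺]²) = 1 / (1 + 10^+0.94 + 10^-2.15)
   = 1 / (1 + 8.7096 + 0.0070795) = 1/9.7167 = 0.1029
[CO2*] = α₀ × DIC = 0.1029 × 2.27 = 0.234 mmol/L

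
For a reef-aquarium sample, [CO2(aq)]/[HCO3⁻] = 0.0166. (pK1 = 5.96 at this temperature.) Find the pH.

From K1 = [H⁺][HCO3⁻]/[CO2(aq)]:  pH = pK1 − log₁₀([CO2(aq)]/[HCO3⁻])
log₁₀(0.0166) = -1.780
pH = 5.96 − (-1.780) = 7.74

pH = 7.74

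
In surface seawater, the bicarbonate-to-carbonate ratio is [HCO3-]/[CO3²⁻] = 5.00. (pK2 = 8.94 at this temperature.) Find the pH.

pH = 8.24

From K2 = [H⁺][CO3²⁻]/[HCO3-]:  pH = pK2 − log₁₀([HCO3-]/[CO3²⁻])
log₁₀(5.00) = +0.699
pH = 8.94 − (+0.699) = 8.24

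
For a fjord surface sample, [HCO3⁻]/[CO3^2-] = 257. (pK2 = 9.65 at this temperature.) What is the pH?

From K2 = [H⁺][CO3^2-]/[HCO3⁻]:  pH = pK2 − log₁₀([HCO3⁻]/[CO3^2-])
log₁₀(257) = +2.410
pH = 9.65 − (+2.410) = 7.24

pH = 7.24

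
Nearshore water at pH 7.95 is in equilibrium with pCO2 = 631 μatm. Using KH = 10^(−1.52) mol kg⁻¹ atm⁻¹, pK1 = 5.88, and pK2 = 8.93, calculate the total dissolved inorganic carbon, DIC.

[CO2*] = KH · pCO2 = 10^(−1.52) × 631×10^-6 = 1.906×10^-5 mol/kg
α₀ = 1/(1 + K1/[H⁺] + K1K2/[H⁺]²) = 1/(1 + 10^+2.07 + 10^+1.09) = 0.007646
DIC = [CO2*]/α₀ = 1.906×10^-5 / 0.007646 = 2.49 mmol/kg

DIC = 2.49 mmol/kg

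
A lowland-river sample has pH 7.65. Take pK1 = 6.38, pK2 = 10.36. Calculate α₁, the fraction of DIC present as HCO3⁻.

α₁ = 0.947

α₁ = 1 / (1 + [H⁺]/K1 + K2/[H⁺]) = 1 / (1 + 10^-1.27 + 10^-2.71)
   = 1 / (1 + 0.053703 + 0.0019498) = 1/1.0557 = 0.9473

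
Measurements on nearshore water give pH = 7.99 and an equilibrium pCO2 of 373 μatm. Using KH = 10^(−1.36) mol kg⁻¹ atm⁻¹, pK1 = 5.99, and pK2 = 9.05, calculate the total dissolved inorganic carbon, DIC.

[CO2*] = KH · pCO2 = 10^(−1.36) × 373×10^-6 = 1.628×10^-5 mol/kg
α₀ = 1/(1 + K1/[H⁺] + K1K2/[H⁺]²) = 1/(1 + 10^+2.00 + 10^+0.94) = 0.009115
DIC = [CO2*]/α₀ = 1.628×10^-5 / 0.009115 = 1.79 mmol/kg

DIC = 1.79 mmol/kg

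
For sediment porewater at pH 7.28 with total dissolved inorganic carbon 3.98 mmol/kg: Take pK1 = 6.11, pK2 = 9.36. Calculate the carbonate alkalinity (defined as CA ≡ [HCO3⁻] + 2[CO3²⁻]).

CA = [HCO3⁻] + 2[CO3²⁻] = (α₁ + 2α₂)·DIC
At pH 7.28: [H⁺]/K1 = 10^-1.17 = 0.067608, K2/[H⁺] = 10^-2.08 = 0.0083176
α₁ = 1/(1 + 0.067608 + 0.0083176) = 1/1.0759 = 0.9294; α₂ = α₁·K2/[H⁺] = 0.007731
α₁ + 2α₂ = 0.9449
CA = 0.9449 × 3.98 = 3.76 mmol/kg

CA = 3.76 mmol/kg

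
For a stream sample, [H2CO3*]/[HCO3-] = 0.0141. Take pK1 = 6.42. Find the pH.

From K1 = [H⁺][HCO3-]/[H2CO3*]:  pH = pK1 − log₁₀([H2CO3*]/[HCO3-])
log₁₀(0.0141) = -1.851
pH = 6.42 − (-1.851) = 8.27

pH = 8.27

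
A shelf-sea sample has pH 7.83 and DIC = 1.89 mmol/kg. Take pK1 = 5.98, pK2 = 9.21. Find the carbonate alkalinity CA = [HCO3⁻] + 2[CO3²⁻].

CA = 1.94 mmol/kg

CA = [HCO3⁻] + 2[CO3²⁻] = (α₁ + 2α₂)·DIC
At pH 7.83: [H⁺]/K1 = 10^-1.85 = 0.014125, K2/[H⁺] = 10^-1.38 = 0.041687
α₁ = 1/(1 + 0.014125 + 0.041687) = 1/1.0558 = 0.9471; α₂ = α₁·K2/[H⁺] = 0.03948
α₁ + 2α₂ = 1.0261
CA = 1.0261 × 1.89 = 1.94 mmol/kg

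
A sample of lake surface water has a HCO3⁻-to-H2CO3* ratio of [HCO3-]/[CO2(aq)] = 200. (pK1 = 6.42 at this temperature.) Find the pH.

From K1 = [H⁺][HCO3-]/[CO2(aq)]:  pH = pK1 + log₁₀([HCO3-]/[CO2(aq)])
log₁₀(200) = +2.301
pH = 6.42 + (+2.301) = 8.72

pH = 8.72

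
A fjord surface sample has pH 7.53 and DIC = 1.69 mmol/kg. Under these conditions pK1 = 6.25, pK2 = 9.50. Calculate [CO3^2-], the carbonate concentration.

[CO3²⁻] = 17.0 μmol/kg

α₂ = 1 / (1 + [H⁺]/K2 + [H⁺]²/(K1K2)) = 1 / (1 + 10^+1.97 + 10^+0.69)
   = 1 / (1 + 93.325 + 4.8978) = 1/99.223 = 0.01008
[CO3²⁻] = α₂ × DIC = 0.01008 × 1.69 = 0.0170 mmol/kg = 17.0 μmol/kg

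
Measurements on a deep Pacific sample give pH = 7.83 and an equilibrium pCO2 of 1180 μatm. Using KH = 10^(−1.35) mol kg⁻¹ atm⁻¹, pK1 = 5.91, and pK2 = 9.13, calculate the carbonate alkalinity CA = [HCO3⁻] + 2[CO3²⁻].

[CO2*] = KH · pCO2 = 10^(−1.35) × 1180×10^-6 = 5.271×10^-5 mol/kg
α₀ = 1/(1 + K1/[H⁺] + K1K2/[H⁺]²) = 1/(1 + 10^+1.92 + 10^+0.62) = 0.01132
DIC = [CO2*]/α₀ = 5.271×10^-5 / 0.01132 = 4.657 mmol/kg
CA = (α₁ + 2α₂)·DIC = (0.9415 + 2×0.04719) × 4.657 = 4.82 mmol/kg

CA = 4.82 mmol/kg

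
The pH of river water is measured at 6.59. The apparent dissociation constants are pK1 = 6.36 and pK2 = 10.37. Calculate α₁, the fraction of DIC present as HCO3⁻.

α₁ = 0.629

α₁ = 1 / (1 + [H⁺]/K1 + K2/[H⁺]) = 1 / (1 + 10^-0.23 + 10^-3.78)
   = 1 / (1 + 0.58884 + 0.00016596) = 1/1.5890 = 0.6293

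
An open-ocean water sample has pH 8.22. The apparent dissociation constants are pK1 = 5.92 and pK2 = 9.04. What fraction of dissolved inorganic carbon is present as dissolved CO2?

α₀ = 0.00433

α₀ = 1 / (1 + K1/[H⁺] + K1K2/[H⁺]²) = 1 / (1 + 10^+2.30 + 10^+1.48)
   = 1 / (1 + 199.53 + 30.200) = 1/230.73 = 0.004334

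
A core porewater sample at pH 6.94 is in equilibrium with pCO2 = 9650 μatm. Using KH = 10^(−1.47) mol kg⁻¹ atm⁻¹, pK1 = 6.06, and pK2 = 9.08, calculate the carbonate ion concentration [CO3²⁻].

[CO3²⁻] = 18.0 μmol/kg

[CO2*] = KH · pCO2 = 10^(−1.47) × 9650×10^-6 = 3.270×10^-4 mol/kg
α₀ = 1/(1 + K1/[H⁺] + K1K2/[H⁺]²) = 1/(1 + 10^+0.88 + 10^-1.26) = 0.1157
DIC = [CO2*]/α₀ = 3.270×10^-4 / 0.1157 = 2.825 mmol/kg
[CO3²⁻] = α₂·DIC; α₂ = 0.006360, so [CO3²⁻] = 0.006360 × 2.825 = 0.0180 mmol/kg = 18.0 μmol/kg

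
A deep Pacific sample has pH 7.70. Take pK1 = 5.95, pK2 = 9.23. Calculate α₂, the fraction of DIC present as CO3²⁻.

α₂ = 1 / (1 + [H⁺]/K2 + [H⁺]²/(K1K2)) = 1 / (1 + 10^+1.53 + 10^-0.22)
   = 1 / (1 + 33.884 + 0.60256) = 1/35.487 = 0.02818

α₂ = 0.0282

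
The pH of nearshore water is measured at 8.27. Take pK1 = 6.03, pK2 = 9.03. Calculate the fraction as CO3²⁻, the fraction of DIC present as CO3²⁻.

α₂ = 0.147

α₂ = 1 / (1 + [H⁺]/K2 + [H⁺]²/(K1K2)) = 1 / (1 + 10^+0.76 + 10^-1.48)
   = 1 / (1 + 5.7544 + 0.033113) = 1/6.7875 = 0.1473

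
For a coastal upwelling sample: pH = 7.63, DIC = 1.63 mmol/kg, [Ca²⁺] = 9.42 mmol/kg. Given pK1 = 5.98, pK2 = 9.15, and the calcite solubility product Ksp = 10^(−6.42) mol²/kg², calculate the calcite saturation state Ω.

α₂ = 1 / (1 + [H⁺]/K2 + [H⁺]²/(K1K2)) = 1 / (1 + 10^+1.52 + 10^-0.13)
   = 1 / (1 + 33.113 + 0.74131) = 1/34.854 = 0.02869
[CO3²⁻] = α₂ × DIC = 0.02869 × 1.63 = 0.04677 mmol/kg
Ksp = 10^(−6.42) = 3.802×10^-7
Ω = [Ca²⁺][CO3²⁻]/Ksp = (9.42×10^-3)(4.677×10^-5) / 3.802×10^-7 = 1.16

Ω = 1.16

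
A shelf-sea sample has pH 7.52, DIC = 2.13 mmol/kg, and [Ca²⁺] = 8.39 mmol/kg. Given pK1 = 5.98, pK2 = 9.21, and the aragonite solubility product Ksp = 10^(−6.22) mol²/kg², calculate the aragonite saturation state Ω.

Ω = 0.577

α₂ = 1 / (1 + [H⁺]/K2 + [H⁺]²/(K1K2)) = 1 / (1 + 10^+1.69 + 10^+0.15)
   = 1 / (1 + 48.978 + 1.4125) = 1/51.390 = 0.01946
[CO3²⁻] = α₂ × DIC = 0.01946 × 2.13 = 0.04145 mmol/kg
Ksp = 10^(−6.22) = 6.026×10^-7
Ω = [Ca²⁺][CO3²⁻]/Ksp = (8.39×10^-3)(4.145×10^-5) / 6.026×10^-7 = 0.577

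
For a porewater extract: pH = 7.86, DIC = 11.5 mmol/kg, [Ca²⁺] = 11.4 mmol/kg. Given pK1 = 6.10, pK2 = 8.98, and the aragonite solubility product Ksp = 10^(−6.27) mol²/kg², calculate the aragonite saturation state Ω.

Ω = 16.9

α₂ = 1 / (1 + [H⁺]/K2 + [H⁺]²/(K1K2)) = 1 / (1 + 10^+1.12 + 10^-0.64)
   = 1 / (1 + 13.183 + 0.22909) = 1/14.412 = 0.06939
[CO3²⁻] = α₂ × DIC = 0.06939 × 11.5 = 0.7980 mmol/kg
Ksp = 10^(−6.27) = 5.370×10^-7
Ω = [Ca²⁺][CO3²⁻]/Ksp = (11.4×10^-3)(7.980×10^-4) / 5.370×10^-7 = 16.9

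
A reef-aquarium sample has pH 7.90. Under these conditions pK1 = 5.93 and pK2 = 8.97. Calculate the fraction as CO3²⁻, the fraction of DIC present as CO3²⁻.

α₂ = 0.0777

α₂ = 1 / (1 + [H⁺]/K2 + [H⁺]²/(K1K2)) = 1 / (1 + 10^+1.07 + 10^-0.90)
   = 1 / (1 + 11.749 + 0.12589) = 1/12.875 = 0.07767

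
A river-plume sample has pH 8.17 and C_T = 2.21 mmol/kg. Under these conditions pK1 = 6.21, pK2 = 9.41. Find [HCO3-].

α₁ = 1 / (1 + [H⁺]/K1 + K2/[H⁺]) = 1 / (1 + 10^-1.96 + 10^-1.24)
   = 1 / (1 + 0.010965 + 0.057544) = 1/1.0685 = 0.9359
[HCO3⁻] = α₁ × DIC = 0.9359 × 2.21 = 2.07 mmol/kg

[HCO3⁻] = 2.07 mmol/kg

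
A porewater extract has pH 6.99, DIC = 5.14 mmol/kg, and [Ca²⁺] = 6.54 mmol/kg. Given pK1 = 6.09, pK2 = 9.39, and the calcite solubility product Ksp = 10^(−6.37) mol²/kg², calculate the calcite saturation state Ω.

α₂ = 1 / (1 + [H⁺]/K2 + [H⁺]²/(K1K2)) = 1 / (1 + 10^+2.40 + 10^+1.50)
   = 1 / (1 + 251.19 + 31.623) = 1/283.81 = 0.003523
[CO3²⁻] = α₂ × DIC = 0.003523 × 5.14 = 0.01811 mmol/kg = 18.11 μmol/kg
Ksp = 10^(−6.37) = 4.266×10^-7
Ω = [Ca²⁺][CO3²⁻]/Ksp = (6.54×10^-3)(1.811×10^-5) / 4.266×10^-7 = 0.278

Ω = 0.278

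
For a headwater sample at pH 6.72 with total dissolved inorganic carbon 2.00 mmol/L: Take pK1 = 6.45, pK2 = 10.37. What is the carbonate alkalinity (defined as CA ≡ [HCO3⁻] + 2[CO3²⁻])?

CA = 1.30 mmol/L

CA = [HCO3⁻] + 2[CO3²⁻] = (α₁ + 2α₂)·DIC
At pH 6.72: [H⁺]/K1 = 10^-0.27 = 0.53703, K2/[H⁺] = 10^-3.65 = 0.00022387
α₁ = 1/(1 + 0.53703 + 0.00022387) = 1/1.5373 = 0.6505; α₂ = α₁·K2/[H⁺] = 0.0001456
α₁ + 2α₂ = 0.6508
CA = 0.6508 × 2.00 = 1.30 mmol/L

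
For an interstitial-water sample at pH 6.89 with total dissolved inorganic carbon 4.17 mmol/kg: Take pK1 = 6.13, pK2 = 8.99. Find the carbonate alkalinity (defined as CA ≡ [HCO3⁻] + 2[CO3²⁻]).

CA = 3.58 mmol/kg

CA = [HCO3⁻] + 2[CO3²⁻] = (α₁ + 2α₂)·DIC
At pH 6.89: [H⁺]/K1 = 10^-0.76 = 0.17378, K2/[H⁺] = 10^-2.10 = 0.0079433
α₁ = 1/(1 + 0.17378 + 0.0079433) = 1/1.1817 = 0.8462; α₂ = α₁·K2/[H⁺] = 0.006722
α₁ + 2α₂ = 0.8597
CA = 0.8597 × 4.17 = 3.58 mmol/kg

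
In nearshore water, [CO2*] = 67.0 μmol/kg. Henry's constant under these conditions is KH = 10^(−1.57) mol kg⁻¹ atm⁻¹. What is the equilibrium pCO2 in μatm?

KH = 10^(−1.57) = 2.692×10^-2 mol kg⁻¹ atm⁻¹
pCO2 = [CO2*]/KH = 67.0×10^-6 / 2.692×10^-2 = 2.49×10^-3 atm = 2490 μatm

pCO2 = 2490 μatm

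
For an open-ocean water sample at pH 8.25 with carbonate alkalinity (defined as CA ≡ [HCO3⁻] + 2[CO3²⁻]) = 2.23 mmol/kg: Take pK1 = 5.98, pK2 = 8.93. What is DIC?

CA = [HCO3⁻] + 2[CO3²⁻] = (α₁ + 2α₂)·DIC
At pH 8.25: [H⁺]/K1 = 10^-2.27 = 0.0053703, K2/[H⁺] = 10^-0.68 = 0.20893
α₁ = 1/(1 + 0.0053703 + 0.20893) = 1/1.2143 = 0.8235; α₂ = α₁·K2/[H⁺] = 0.1721
α₁ + 2α₂ = 1.1676
DIC = CA / (α₁ + 2α₂) = 2.23 / 1.1676 = 1.91 mmol/kg

DIC = 1.91 mmol/kg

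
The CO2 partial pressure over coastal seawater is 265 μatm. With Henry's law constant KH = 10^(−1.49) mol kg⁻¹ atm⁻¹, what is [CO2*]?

[CO2*] = 8.58 μmol/kg

KH = 10^(−1.49) = 3.236×10^-2 mol kg⁻¹ atm⁻¹
[CO2*] = KH · pCO2 = 3.236×10^-2 × 265×10^-6 atm = 8.58×10^-6 mol/kg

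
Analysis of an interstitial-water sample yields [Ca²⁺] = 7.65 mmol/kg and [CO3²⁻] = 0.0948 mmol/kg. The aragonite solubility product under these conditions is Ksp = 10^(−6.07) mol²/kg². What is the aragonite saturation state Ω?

Ksp = 10^(−6.07) = 8.511×10^-7
Ω = [Ca²⁺][CO3²⁻]/Ksp = (7.65×10^-3)(0.0948×10^-3) / 8.511×10^-7 = 0.852

Ω = 0.852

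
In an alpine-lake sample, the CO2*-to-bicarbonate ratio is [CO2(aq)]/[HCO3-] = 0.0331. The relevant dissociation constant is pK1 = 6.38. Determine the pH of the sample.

pH = 7.86

From K1 = [H⁺][HCO3-]/[CO2(aq)]:  pH = pK1 − log₁₀([CO2(aq)]/[HCO3-])
log₁₀(0.0331) = -1.480
pH = 6.38 − (-1.480) = 7.86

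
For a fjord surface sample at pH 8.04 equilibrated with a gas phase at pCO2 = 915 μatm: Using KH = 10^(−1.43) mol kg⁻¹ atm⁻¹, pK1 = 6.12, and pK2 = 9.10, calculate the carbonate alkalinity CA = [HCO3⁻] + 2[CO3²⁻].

CA = 3.32 mmol/kg

[CO2*] = KH · pCO2 = 10^(−1.43) × 915×10^-6 = 3.400×10^-5 mol/kg
α₀ = 1/(1 + K1/[H⁺] + K1K2/[H⁺]²) = 1/(1 + 10^+1.92 + 10^+0.86) = 0.01094
DIC = [CO2*]/α₀ = 3.400×10^-5 / 0.01094 = 3.108 mmol/kg
CA = (α₁ + 2α₂)·DIC = (0.9098 + 2×0.07924) × 3.108 = 3.32 mmol/kg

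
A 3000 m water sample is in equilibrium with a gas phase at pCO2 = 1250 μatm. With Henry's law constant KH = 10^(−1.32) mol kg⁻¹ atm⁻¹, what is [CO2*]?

[CO2*] = 59.8 μmol/kg

KH = 10^(−1.32) = 4.786×10^-2 mol kg⁻¹ atm⁻¹
[CO2*] = KH · pCO2 = 4.786×10^-2 × 1250×10^-6 atm = 5.98×10^-5 mol/kg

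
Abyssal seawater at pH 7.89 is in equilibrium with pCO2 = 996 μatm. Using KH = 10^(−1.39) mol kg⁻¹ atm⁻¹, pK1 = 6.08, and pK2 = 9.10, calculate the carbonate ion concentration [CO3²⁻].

[CO2*] = KH · pCO2 = 10^(−1.39) × 996×10^-6 = 4.058×10^-5 mol/kg
α₀ = 1/(1 + K1/[H⁺] + K1K2/[H⁺]²) = 1/(1 + 10^+1.81 + 10^+0.60) = 0.01438
DIC = [CO2*]/α₀ = 4.058×10^-5 / 0.01438 = 2.822 mmol/kg
[CO3²⁻] = α₂·DIC; α₂ = 0.05724, so [CO3²⁻] = 0.05724 × 2.822 = 0.162 mmol/kg

[CO3²⁻] = 0.162 mmol/kg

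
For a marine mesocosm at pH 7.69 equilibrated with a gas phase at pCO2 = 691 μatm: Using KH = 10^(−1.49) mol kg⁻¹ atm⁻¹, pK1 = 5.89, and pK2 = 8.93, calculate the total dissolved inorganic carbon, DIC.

[CO2*] = KH · pCO2 = 10^(−1.49) × 691×10^-6 = 2.236×10^-5 mol/kg
α₀ = 1/(1 + K1/[H⁺] + K1K2/[H⁺]²) = 1/(1 + 10^+1.80 + 10^+0.56) = 0.01477
DIC = [CO2*]/α₀ = 2.236×10^-5 / 0.01477 = 1.51 mmol/kg

DIC = 1.51 mmol/kg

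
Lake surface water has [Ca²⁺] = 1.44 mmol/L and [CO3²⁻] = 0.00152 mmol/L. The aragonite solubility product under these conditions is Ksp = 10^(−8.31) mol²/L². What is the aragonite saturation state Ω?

Ksp = 10^(−8.31) = 4.898×10^-9
Ω = [Ca²⁺][CO3²⁻]/Ksp = (1.44×10^-3)(0.00152×10^-3) / 4.898×10^-9 = 0.447

Ω = 0.447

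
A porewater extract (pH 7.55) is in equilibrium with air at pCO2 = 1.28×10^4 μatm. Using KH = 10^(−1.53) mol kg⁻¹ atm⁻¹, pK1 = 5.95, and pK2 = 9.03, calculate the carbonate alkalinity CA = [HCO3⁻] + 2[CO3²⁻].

CA = 16.0 mmol/kg

[CO2*] = KH · pCO2 = 10^(−1.53) × 1.28×10^4×10^-6 = 3.778×10^-4 mol/kg
α₀ = 1/(1 + K1/[H⁺] + K1K2/[H⁺]²) = 1/(1 + 10^+1.60 + 10^+0.12) = 0.02374
DIC = [CO2*]/α₀ = 3.778×10^-4 / 0.02374 = 15.91 mmol/kg
CA = (α₁ + 2α₂)·DIC = (0.9450 + 2×0.03129) × 15.91 = 16.0 mmol/kg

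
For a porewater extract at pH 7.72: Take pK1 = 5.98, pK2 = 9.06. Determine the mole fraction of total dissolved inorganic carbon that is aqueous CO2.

α₀ = 0.0171

α₀ = 1 / (1 + K1/[H⁺] + K1K2/[H⁺]²) = 1 / (1 + 10^+1.74 + 10^+0.40)
   = 1 / (1 + 54.954 + 2.5119) = 1/58.466 = 0.01710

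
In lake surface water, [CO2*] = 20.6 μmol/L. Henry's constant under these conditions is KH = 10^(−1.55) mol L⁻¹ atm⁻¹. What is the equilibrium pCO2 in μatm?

pCO2 = 731 μatm

KH = 10^(−1.55) = 2.818×10^-2 mol L⁻¹ atm⁻¹
pCO2 = [CO2*]/KH = 20.6×10^-6 / 2.818×10^-2 = 7.31×10^-4 atm = 731 μatm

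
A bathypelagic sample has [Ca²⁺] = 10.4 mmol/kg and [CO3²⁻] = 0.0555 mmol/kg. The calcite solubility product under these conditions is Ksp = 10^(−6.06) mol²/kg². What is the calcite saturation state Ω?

Ω = 0.663

Ksp = 10^(−6.06) = 8.710×10^-7
Ω = [Ca²⁺][CO3²⁻]/Ksp = (10.4×10^-3)(0.0555×10^-3) / 8.710×10^-7 = 0.663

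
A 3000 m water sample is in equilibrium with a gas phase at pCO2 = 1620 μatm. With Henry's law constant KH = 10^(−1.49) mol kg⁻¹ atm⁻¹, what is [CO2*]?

[CO2*] = 52.4 μmol/kg

KH = 10^(−1.49) = 3.236×10^-2 mol kg⁻¹ atm⁻¹
[CO2*] = KH · pCO2 = 3.236×10^-2 × 1620×10^-6 atm = 5.24×10^-5 mol/kg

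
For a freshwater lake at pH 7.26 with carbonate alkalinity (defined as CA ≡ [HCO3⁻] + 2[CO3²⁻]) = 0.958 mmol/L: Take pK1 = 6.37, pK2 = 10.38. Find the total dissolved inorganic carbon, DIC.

DIC = 1.08 mmol/L

CA = [HCO3⁻] + 2[CO3²⁻] = (α₁ + 2α₂)·DIC
At pH 7.26: [H⁺]/K1 = 10^-0.89 = 0.12882, K2/[H⁺] = 10^-3.12 = 0.00075858
α₁ = 1/(1 + 0.12882 + 0.00075858) = 1/1.1296 = 0.8853; α₂ = α₁·K2/[H⁺] = 0.0006716
α₁ + 2α₂ = 0.8866
DIC = CA / (α₁ + 2α₂) = 0.958 / 0.8866 = 1.08 mmol/L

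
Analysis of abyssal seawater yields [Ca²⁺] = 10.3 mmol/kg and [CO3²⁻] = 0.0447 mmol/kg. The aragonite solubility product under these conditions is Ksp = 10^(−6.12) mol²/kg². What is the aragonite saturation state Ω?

Ω = 0.607

Ksp = 10^(−6.12) = 7.586×10^-7
Ω = [Ca²⁺][CO3²⁻]/Ksp = (10.3×10^-3)(0.0447×10^-3) / 7.586×10^-7 = 0.607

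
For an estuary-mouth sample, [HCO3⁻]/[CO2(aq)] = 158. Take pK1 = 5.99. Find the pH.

pH = 8.19

From K1 = [H⁺][HCO3⁻]/[CO2(aq)]:  pH = pK1 + log₁₀([HCO3⁻]/[CO2(aq)])
log₁₀(158) = +2.199
pH = 5.99 + (+2.199) = 8.19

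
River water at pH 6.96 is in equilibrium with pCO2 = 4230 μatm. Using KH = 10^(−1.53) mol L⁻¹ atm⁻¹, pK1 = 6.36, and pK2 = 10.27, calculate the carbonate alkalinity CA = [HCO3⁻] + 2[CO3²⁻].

CA = 0.497 mmol/L

[CO2*] = KH · pCO2 = 10^(−1.53) × 4230×10^-6 = 1.248×10^-4 mol/L
α₀ = 1/(1 + K1/[H⁺] + K1K2/[H⁺]²) = 1/(1 + 10^+0.60 + 10^-2.71) = 0.2007
DIC = [CO2*]/α₀ = 1.248×10^-4 / 0.2007 = 0.6221 mmol/L
CA = (α₁ + 2α₂)·DIC = (0.7989 + 2×0.0003913) × 0.6221 = 0.497 mmol/L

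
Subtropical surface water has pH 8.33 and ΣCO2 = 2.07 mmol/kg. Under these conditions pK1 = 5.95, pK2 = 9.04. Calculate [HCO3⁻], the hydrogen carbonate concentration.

α₁ = 1 / (1 + [H⁺]/K1 + K2/[H⁺]) = 1 / (1 + 10^-2.38 + 10^-0.71)
   = 1 / (1 + 0.0041687 + 0.19498) = 1/1.1992 = 0.8339
[HCO3⁻] = α₁ × DIC = 0.8339 × 2.07 = 1.73 mmol/kg

[HCO3⁻] = 1.73 mmol/kg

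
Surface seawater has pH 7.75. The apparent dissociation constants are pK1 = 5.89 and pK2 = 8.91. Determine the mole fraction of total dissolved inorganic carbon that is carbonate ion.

α₂ = 0.0639

α₂ = 1 / (1 + [H⁺]/K2 + [H⁺]²/(K1K2)) = 1 / (1 + 10^+1.16 + 10^-0.70)
   = 1 / (1 + 14.454 + 0.19953) = 1/15.654 = 0.06388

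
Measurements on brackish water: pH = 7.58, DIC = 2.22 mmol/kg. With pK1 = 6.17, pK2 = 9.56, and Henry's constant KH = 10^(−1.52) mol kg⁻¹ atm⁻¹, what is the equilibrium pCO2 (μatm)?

pCO2 = 2730 μatm

α₀ = 1 / (1 + K1/[H⁺] + K1K2/[H⁺]²) = 1 / (1 + 10^+1.41 + 10^-0.57)
   = 1 / (1 + 25.704 + 0.26915) = 1/26.973 = 0.03707
[CO2*] = α₀ × DIC = 0.03707 × 2.22 = 0.08230 mmol/kg
pCO2 = [CO2*]/KH = 8.230×10^-5 / 3.020×10^-2 = 2730 μatm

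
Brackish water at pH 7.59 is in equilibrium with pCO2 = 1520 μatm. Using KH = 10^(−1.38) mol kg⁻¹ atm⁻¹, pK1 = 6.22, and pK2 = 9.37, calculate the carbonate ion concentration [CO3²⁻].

[CO2*] = KH · pCO2 = 10^(−1.38) × 1520×10^-6 = 6.336×10^-5 mol/kg
α₀ = 1/(1 + K1/[H⁺] + K1K2/[H⁺]²) = 1/(1 + 10^+1.37 + 10^-0.41) = 0.04027
DIC = [CO2*]/α₀ = 6.336×10^-5 / 0.04027 = 1.573 mmol/kg
[CO3²⁻] = α₂·DIC; α₂ = 0.01567, so [CO3²⁻] = 0.01567 × 1.573 = 0.0247 mmol/kg

[CO3²⁻] = 0.0247 mmol/kg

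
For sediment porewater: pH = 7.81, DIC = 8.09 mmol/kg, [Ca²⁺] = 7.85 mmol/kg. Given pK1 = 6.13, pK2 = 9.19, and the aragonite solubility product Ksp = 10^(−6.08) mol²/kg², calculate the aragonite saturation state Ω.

Ω = 3.00

α₂ = 1 / (1 + [H⁺]/K2 + [H⁺]²/(K1K2)) = 1 / (1 + 10^+1.38 + 10^-0.30)
   = 1 / (1 + 23.988 + 0.50119) = 1/25.490 = 0.03923
[CO3²⁻] = α₂ × DIC = 0.03923 × 8.09 = 0.3174 mmol/kg
Ksp = 10^(−6.08) = 8.318×10^-7
Ω = [Ca²⁺][CO3²⁻]/Ksp = (7.85×10^-3)(3.174×10^-4) / 8.318×10^-7 = 3.00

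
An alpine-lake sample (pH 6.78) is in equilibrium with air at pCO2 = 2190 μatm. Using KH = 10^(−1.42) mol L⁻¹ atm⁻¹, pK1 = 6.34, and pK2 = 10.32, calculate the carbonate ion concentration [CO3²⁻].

[CO3²⁻] = 0.0661 μmol/L

[CO2*] = KH · pCO2 = 10^(−1.42) × 2190×10^-6 = 8.326×10^-5 mol/L
α₀ = 1/(1 + K1/[H⁺] + K1K2/[H⁺]²) = 1/(1 + 10^+0.44 + 10^-3.10) = 0.2663
DIC = [CO2*]/α₀ = 8.326×10^-5 / 0.2663 = 0.3126 mmol/L
[CO3²⁻] = α₂·DIC; α₂ = 0.0002115, so [CO3²⁻] = 0.0002115 × 0.3126 = 6.61×10^-5 mmol/L = 0.0661 μmol/L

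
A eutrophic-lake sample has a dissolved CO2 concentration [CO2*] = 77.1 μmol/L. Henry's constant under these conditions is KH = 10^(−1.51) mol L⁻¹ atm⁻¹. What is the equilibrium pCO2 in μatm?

KH = 10^(−1.51) = 3.090×10^-2 mol L⁻¹ atm⁻¹
pCO2 = [CO2*]/KH = 77.1×10^-6 / 3.090×10^-2 = 2.49×10^-3 atm = 2490 μatm

pCO2 = 2490 μatm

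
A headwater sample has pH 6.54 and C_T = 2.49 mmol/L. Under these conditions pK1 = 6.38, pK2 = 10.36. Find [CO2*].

α₀ = 1 / (1 + K1/[H⁺] + K1K2/[H⁺]²) = 1 / (1 + 10^+0.16 + 10^-3.66)
   = 1 / (1 + 1.4454 + 0.00021878) = 1/2.4457 = 0.4089
[CO2*] = α₀ × DIC = 0.4089 × 2.49 = 1.02 mmol/L

[CO2*] = 1.02 mmol/L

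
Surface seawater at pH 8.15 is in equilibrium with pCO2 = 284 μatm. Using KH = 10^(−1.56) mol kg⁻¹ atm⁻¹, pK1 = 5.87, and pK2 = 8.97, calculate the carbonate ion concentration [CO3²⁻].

[CO2*] = KH · pCO2 = 10^(−1.56) × 284×10^-6 = 7.822×10^-6 mol/kg
α₀ = 1/(1 + K1/[H⁺] + K1K2/[H⁺]²) = 1/(1 + 10^+2.28 + 10^+1.46) = 0.004537
DIC = [CO2*]/α₀ = 7.822×10^-6 / 0.004537 = 1.724 mmol/kg
[CO3²⁻] = α₂·DIC; α₂ = 0.1309, so [CO3²⁻] = 0.1309 × 1.724 = 0.226 mmol/kg

[CO3²⁻] = 0.226 mmol/kg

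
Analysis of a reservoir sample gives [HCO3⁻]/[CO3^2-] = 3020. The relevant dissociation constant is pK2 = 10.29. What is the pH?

From K2 = [H⁺][CO3^2-]/[HCO3⁻]:  pH = pK2 − log₁₀([HCO3⁻]/[CO3^2-])
log₁₀(3020) = +3.480
pH = 10.29 − (+3.480) = 6.81

pH = 6.81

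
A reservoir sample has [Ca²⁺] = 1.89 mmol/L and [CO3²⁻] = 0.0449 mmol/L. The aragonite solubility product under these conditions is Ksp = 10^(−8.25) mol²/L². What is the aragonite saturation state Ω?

Ksp = 10^(−8.25) = 5.623×10^-9
Ω = [Ca²⁺][CO3²⁻]/Ksp = (1.89×10^-3)(0.0449×10^-3) / 5.623×10^-9 = 15.1

Ω = 15.1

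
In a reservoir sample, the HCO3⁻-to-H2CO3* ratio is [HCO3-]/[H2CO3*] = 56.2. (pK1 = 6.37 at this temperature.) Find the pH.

From K1 = [H⁺][HCO3-]/[H2CO3*]:  pH = pK1 + log₁₀([HCO3-]/[H2CO3*])
log₁₀(56.2) = +1.750
pH = 6.37 + (+1.750) = 8.12

pH = 8.12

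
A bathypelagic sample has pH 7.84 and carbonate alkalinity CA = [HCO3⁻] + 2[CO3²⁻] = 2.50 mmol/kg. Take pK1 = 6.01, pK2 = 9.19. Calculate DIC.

DIC = 2.43 mmol/kg

CA = [HCO3⁻] + 2[CO3²⁻] = (α₁ + 2α₂)·DIC
At pH 7.84: [H⁺]/K1 = 10^-1.83 = 0.014791, K2/[H⁺] = 10^-1.35 = 0.044668
α₁ = 1/(1 + 0.014791 + 0.044668) = 1/1.0595 = 0.9439; α₂ = α₁·K2/[H⁺] = 0.04216
α₁ + 2α₂ = 1.0282
DIC = CA / (α₁ + 2α₂) = 2.50 / 1.0282 = 2.43 mmol/kg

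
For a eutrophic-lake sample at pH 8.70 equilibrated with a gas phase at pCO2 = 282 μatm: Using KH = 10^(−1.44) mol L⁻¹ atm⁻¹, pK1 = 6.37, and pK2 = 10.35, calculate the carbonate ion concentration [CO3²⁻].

[CO3²⁻] = 0.0490 mmol/L

[CO2*] = KH · pCO2 = 10^(−1.44) × 282×10^-6 = 1.024×10^-5 mol/L
α₀ = 1/(1 + K1/[H⁺] + K1K2/[H⁺]²) = 1/(1 + 10^+2.33 + 10^+0.68) = 0.004554
DIC = [CO2*]/α₀ = 1.024×10^-5 / 0.004554 = 2.248 mmol/L
[CO3²⁻] = α₂·DIC; α₂ = 0.02180, so [CO3²⁻] = 0.02180 × 2.248 = 0.0490 mmol/L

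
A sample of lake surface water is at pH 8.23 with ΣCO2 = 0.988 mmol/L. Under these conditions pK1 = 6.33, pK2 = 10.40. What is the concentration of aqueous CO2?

[CO2*] = 12.2 μmol/L

α₀ = 1 / (1 + K1/[H⁺] + K1K2/[H⁺]²) = 1 / (1 + 10^+1.90 + 10^-0.27)
   = 1 / (1 + 79.433 + 0.53703) = 1/80.970 = 0.01235
[CO2*] = α₀ × DIC = 0.01235 × 0.988 = 0.0122 mmol/L = 12.2 μmol/L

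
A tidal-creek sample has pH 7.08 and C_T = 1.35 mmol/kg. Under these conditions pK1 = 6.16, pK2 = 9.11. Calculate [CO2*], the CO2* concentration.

α₀ = 1 / (1 + K1/[H⁺] + K1K2/[H⁺]²) = 1 / (1 + 10^+0.92 + 10^-1.11)
   = 1 / (1 + 8.3176 + 0.077625) = 1/9.3953 = 0.1064
[CO2*] = α₀ × DIC = 0.1064 × 1.35 = 0.144 mmol/kg

[CO2*] = 0.144 mmol/kg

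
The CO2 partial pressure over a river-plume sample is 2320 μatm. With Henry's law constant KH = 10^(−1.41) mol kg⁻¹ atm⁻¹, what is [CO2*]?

KH = 10^(−1.41) = 3.890×10^-2 mol kg⁻¹ atm⁻¹
[CO2*] = KH · pCO2 = 3.890×10^-2 × 2320×10^-6 atm = 9.03×10^-5 mol/kg

[CO2*] = 90.3 μmol/kg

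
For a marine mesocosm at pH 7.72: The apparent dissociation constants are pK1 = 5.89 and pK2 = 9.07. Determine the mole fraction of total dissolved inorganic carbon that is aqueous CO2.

α₀ = 1 / (1 + K1/[H⁺] + K1K2/[H⁺]²) = 1 / (1 + 10^+1.83 + 10^+0.48)
   = 1 / (1 + 67.608 + 3.0200) = 1/71.628 = 0.01396

α₀ = 0.0140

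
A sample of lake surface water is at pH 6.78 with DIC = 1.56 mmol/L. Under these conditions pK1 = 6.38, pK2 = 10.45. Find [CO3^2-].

[CO3²⁻] = 0.239 μmol/L

α₂ = 1 / (1 + [H⁺]/K2 + [H⁺]²/(K1K2)) = 1 / (1 + 10^+3.67 + 10^+3.27)
   = 1 / (1 + 4677.4 + 1862.1) = 1/6540.4 = 0.0001529
[CO3²⁻] = α₂ × DIC = 0.0001529 × 1.56 = 0.000239 mmol/L = 0.239 μmol/L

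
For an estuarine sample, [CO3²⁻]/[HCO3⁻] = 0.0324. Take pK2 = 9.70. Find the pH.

pH = 8.21

From K2 = [H⁺][CO3²⁻]/[HCO3⁻]:  pH = pK2 + log₁₀([CO3²⁻]/[HCO3⁻])
log₁₀(0.0324) = -1.489
pH = 9.70 + (-1.489) = 8.21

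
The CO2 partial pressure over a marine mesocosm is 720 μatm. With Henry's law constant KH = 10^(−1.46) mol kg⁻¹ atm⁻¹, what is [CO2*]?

KH = 10^(−1.46) = 3.467×10^-2 mol kg⁻¹ atm⁻¹
[CO2*] = KH · pCO2 = 3.467×10^-2 × 720×10^-6 atm = 2.50×10^-5 mol/kg

[CO2*] = 25.0 μmol/kg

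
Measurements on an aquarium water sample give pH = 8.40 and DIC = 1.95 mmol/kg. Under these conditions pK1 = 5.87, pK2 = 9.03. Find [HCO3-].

α₁ = 1 / (1 + [H⁺]/K1 + K2/[H⁺]) = 1 / (1 + 10^-2.53 + 10^-0.63)
   = 1 / (1 + 0.0029512 + 0.23442) = 1/1.2374 = 0.8082
[HCO3⁻] = α₁ × DIC = 0.8082 × 1.95 = 1.58 mmol/kg

[HCO3⁻] = 1.58 mmol/kg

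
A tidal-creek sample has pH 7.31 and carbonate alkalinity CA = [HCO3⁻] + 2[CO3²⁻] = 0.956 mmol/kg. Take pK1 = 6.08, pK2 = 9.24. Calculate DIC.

CA = [HCO3⁻] + 2[CO3²⁻] = (α₁ + 2α₂)·DIC
At pH 7.31: [H⁺]/K1 = 10^-1.23 = 0.058884, K2/[H⁺] = 10^-1.93 = 0.011749
α₁ = 1/(1 + 0.058884 + 0.011749) = 1/1.0706 = 0.9340; α₂ = α₁·K2/[H⁺] = 0.01097
α₁ + 2α₂ = 0.9560
DIC = CA / (α₁ + 2α₂) = 0.956 / 0.9560 = 1.00 mmol/kg

DIC = 1.00 mmol/kg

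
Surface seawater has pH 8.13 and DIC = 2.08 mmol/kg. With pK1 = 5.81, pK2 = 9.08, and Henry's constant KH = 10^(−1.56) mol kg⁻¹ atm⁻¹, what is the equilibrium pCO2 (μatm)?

pCO2 = 324 μatm

α₀ = 1 / (1 + K1/[H⁺] + K1K2/[H⁺]²) = 1 / (1 + 10^+2.32 + 10^+1.37)
   = 1 / (1 + 208.93 + 23.442) = 1/233.37 = 0.004285
[CO2*] = α₀ × DIC = 0.004285 × 2.08 = 0.008913 mmol/kg = 8.913 μmol/kg
pCO2 = [CO2*]/KH = 8.913×10^-6 / 2.754×10^-2 = 324 μatm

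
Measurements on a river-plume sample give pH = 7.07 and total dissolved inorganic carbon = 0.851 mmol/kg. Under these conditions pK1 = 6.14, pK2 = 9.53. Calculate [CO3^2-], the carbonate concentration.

[CO3²⁻] = 2.63 μmol/kg

α₂ = 1 / (1 + [H⁺]/K2 + [H⁺]²/(K1K2)) = 1 / (1 + 10^+2.46 + 10^+1.53)
   = 1 / (1 + 288.40 + 33.884) = 1/323.29 = 0.003093
[CO3²⁻] = α₂ × DIC = 0.003093 × 0.851 = 0.00263 mmol/kg = 2.63 μmol/kg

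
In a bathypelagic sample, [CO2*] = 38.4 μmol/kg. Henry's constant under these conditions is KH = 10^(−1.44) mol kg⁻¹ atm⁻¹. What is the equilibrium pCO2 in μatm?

pCO2 = 1060 μatm

KH = 10^(−1.44) = 3.631×10^-2 mol kg⁻¹ atm⁻¹
pCO2 = [CO2*]/KH = 38.4×10^-6 / 3.631×10^-2 = 1.06×10^-3 atm = 1060 μatm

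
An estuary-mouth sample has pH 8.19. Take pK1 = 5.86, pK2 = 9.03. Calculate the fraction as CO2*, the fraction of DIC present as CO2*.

α₀ = 1 / (1 + K1/[H⁺] + K1K2/[H⁺]²) = 1 / (1 + 10^+2.33 + 10^+1.49)
   = 1 / (1 + 213.80 + 30.903) = 1/245.70 = 0.004070

α₀ = 0.00407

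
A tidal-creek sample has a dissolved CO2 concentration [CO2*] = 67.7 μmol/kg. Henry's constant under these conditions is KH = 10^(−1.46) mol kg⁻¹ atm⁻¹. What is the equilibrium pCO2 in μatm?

KH = 10^(−1.46) = 3.467×10^-2 mol kg⁻¹ atm⁻¹
pCO2 = [CO2*]/KH = 67.7×10^-6 / 3.467×10^-2 = 1.95×10^-3 atm = 1950 μatm

pCO2 = 1950 μatm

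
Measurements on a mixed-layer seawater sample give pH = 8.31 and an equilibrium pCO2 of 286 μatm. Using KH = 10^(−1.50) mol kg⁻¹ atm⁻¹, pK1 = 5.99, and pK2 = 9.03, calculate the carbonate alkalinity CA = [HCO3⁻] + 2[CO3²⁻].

[CO2*] = KH · pCO2 = 10^(−1.50) × 286×10^-6 = 9.044×10^-6 mol/kg
α₀ = 1/(1 + K1/[H⁺] + K1K2/[H⁺]²) = 1/(1 + 10^+2.32 + 10^+1.60) = 0.004004
DIC = [CO2*]/α₀ = 9.044×10^-6 / 0.004004 = 2.259 mmol/kg
CA = (α₁ + 2α₂)·DIC = (0.8366 + 2×0.1594) × 2.259 = 2.61 mmol/kg

CA = 2.61 mmol/kg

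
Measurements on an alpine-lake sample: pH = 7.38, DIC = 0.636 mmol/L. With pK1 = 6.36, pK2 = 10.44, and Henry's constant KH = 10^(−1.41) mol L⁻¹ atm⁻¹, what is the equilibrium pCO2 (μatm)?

pCO2 = 1420 μatm

α₀ = 1 / (1 + K1/[H⁺] + K1K2/[H⁺]²) = 1 / (1 + 10^+1.02 + 10^-2.04)
   = 1 / (1 + 10.471 + 0.0091201) = 1/11.480 = 0.08710
[CO2*] = α₀ × DIC = 0.08710 × 0.636 = 0.05540 mmol/L
pCO2 = [CO2*]/KH = 5.540×10^-5 / 3.890×10^-2 = 1420 μatm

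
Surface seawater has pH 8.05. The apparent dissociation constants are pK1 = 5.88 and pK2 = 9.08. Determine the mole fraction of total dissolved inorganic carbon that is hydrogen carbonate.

α₁ = 1 / (1 + [H⁺]/K1 + K2/[H⁺]) = 1 / (1 + 10^-2.17 + 10^-1.03)
   = 1 / (1 + 0.0067608 + 0.093325) = 1/1.1001 = 0.9090

α₁ = 0.909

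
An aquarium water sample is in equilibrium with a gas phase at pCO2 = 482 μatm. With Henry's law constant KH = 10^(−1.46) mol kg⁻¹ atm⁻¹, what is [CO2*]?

KH = 10^(−1.46) = 3.467×10^-2 mol kg⁻¹ atm⁻¹
[CO2*] = KH · pCO2 = 3.467×10^-2 × 482×10^-6 atm = 1.67×10^-5 mol/kg

[CO2*] = 16.7 μmol/kg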